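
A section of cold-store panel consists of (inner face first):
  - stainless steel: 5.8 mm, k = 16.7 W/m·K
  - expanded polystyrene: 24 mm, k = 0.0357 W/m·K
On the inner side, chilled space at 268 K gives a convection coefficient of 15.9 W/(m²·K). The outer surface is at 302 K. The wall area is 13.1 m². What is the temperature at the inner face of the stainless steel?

Series thermal resistances:
R_inner film = 1/(h_i·A) = 1/(15.9×13.1) = 0.004801 K/W
R_stainless steel = L/(kA) = 0.0058/(16.7×13.1) = 2.651×10^-5 K/W
R_expanded polystyrene = L/(kA) = 0.024/(0.0357×13.1) = 0.05132 K/W
R_total = 0.05615 K/W;  Q = ΔT/R_total = 34/0.05615 = 605.6 W
T_interface = T_inner + Q·ΣR(inner→interface) = 268 + 606×0.004801

T ≈ 271 K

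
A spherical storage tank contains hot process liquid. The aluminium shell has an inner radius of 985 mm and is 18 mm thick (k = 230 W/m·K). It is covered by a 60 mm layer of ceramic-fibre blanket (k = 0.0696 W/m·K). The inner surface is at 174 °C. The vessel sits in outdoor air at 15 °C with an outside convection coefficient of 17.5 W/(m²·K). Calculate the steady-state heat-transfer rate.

For a spherical shell R = (1/r₁ − 1/r₂)/(4πk); film R = 1/(h·4πr²). In series:
R_aluminium shell = (1/0.985 − 1/1.003)/(4π×230) = 6.304×10^-6 K/W
R_ceramic-fibre blanket = (1/1.003 − 1/1.063)/(4π×0.0696) = 0.06434 K/W
R_outer film = 1/(h·4πr_o²) = 1/(17.5×4π×1.063²) = 0.004024 K/W
R_total = 0.06837 K/W
Q = ΔT/R_total = 159/0.06837

Q ≈ 2330 W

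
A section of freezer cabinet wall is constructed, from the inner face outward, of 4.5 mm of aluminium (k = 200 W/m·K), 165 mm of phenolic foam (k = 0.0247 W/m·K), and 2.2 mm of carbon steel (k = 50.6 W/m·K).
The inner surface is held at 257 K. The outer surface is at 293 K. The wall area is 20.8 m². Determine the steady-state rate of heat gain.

Q ≈ 112 W

Treating each layer as a thermal resistance in series:
R_aluminium = L/(kA) = 0.0045/(200×20.8) = 1.082×10^-6 K/W
R_phenolic foam = L/(kA) = 0.165/(0.0247×20.8) = 0.3212 K/W
R_carbon steel = L/(kA) = 0.0022/(50.6×20.8) = 2.09×10^-6 K/W
R_total = 0.3212 K/W
Q = ΔT / R_total = 36 / 0.3212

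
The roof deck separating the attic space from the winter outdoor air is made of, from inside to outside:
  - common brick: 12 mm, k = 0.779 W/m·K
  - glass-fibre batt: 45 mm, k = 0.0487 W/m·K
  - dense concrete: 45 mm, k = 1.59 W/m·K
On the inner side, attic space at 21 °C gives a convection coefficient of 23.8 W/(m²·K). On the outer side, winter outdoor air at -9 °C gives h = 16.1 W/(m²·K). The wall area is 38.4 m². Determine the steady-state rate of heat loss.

Q ≈ 1070 W

Using the resistance-network approach (series):
R_inner film = 1/(h_i·A) = 1/(23.8×38.4) = 0.001094 K/W
R_common brick = L/(kA) = 0.012/(0.779×38.4) = 4.012×10^-4 K/W
R_glass-fibre batt = L/(kA) = 0.045/(0.0487×38.4) = 0.02406 K/W
R_dense concrete = L/(kA) = 0.045/(1.59×38.4) = 7.37×10^-4 K/W
R_outer film = 1/(h_o·A) = 1/(16.1×38.4) = 0.001617 K/W
R_total = 0.02791 K/W
Q = ΔT / R_total = 30 / 0.02791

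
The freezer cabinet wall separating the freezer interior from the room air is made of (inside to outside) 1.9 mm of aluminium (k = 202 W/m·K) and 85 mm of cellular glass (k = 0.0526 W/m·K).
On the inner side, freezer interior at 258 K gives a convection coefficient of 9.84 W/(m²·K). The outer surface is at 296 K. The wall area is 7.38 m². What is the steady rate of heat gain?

Q ≈ 163 W

Series thermal resistances:
R_inner film = 1/(h_i·A) = 1/(9.84×7.38) = 0.01377 K/W
R_aluminium = L/(kA) = 0.0019/(202×7.38) = 1.275×10^-6 K/W
R_cellular glass = L/(kA) = 0.085/(0.0526×7.38) = 0.219 K/W
R_total = 0.2327 K/W
Q = ΔT / R_total = 38 / 0.2327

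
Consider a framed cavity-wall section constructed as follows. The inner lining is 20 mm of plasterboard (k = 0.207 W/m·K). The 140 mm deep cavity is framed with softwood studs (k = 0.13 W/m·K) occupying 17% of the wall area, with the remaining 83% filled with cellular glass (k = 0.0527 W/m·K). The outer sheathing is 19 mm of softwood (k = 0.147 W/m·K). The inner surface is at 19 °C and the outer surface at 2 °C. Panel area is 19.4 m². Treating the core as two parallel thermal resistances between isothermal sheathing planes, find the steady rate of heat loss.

Sheathing layers in series; stud and cavity paths in parallel between them.
R_inner = 0.02/(0.207×19.4) = 0.00498 K/W
R_stud  = 0.14/(0.13×0.17×19.4) = 0.3265 K/W
R_cav   = 0.14/(0.0527×0.83×19.4) = 0.165 K/W
1/R_core = 1/R_stud + 1/R_cav → R_core = 0.1096 K/W
R_outer = 0.019/(0.147×19.4) = 0.006662 K/W
R_total = 0.1212 K/W
Q = ΔT/R_total = 17/0.1212

Q ≈ 140 W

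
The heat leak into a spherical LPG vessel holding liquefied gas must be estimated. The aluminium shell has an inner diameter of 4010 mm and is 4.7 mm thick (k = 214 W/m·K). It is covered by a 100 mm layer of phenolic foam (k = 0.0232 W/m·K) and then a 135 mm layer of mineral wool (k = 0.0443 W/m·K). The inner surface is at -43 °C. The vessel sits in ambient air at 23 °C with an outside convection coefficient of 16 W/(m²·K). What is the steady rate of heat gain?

Q ≈ 496 W

Radial (spherical) resistances in series:
R_aluminium shell = (1/2.005 − 1/2.0097)/(4π×214) = 4.337×10^-7 K/W
R_phenolic foam = (1/2.0097 − 1/2.1097)/(4π×0.0232) = 0.0809 K/W
R_mineral wool = (1/2.1097 − 1/2.2447)/(4π×0.0443) = 0.05121 K/W
R_outer film = 1/(h·4πr_o²) = 1/(16×4π×2.2447²) = 9.871×10^-4 K/W
R_total = 0.1331 K/W
Q = ΔT/R_total = 66/0.1331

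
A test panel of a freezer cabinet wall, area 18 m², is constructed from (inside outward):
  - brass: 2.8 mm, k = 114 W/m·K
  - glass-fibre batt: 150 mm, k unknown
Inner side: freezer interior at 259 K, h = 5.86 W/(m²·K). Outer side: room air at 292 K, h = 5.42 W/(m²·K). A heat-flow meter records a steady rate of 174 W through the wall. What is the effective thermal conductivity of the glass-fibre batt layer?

k ≈ 0.049 W/(m·K)

Model the wall as resistances in series:
R_inner film = 1/(h_i·A) = 1/(5.86×18) = 0.00948 K/W
R_brass = L/(kA) = 0.0028/(114×18) = 1.365×10^-6 K/W
R_outer film = 1/(h_o·A) = 1/(5.42×18) = 0.01025 K/W
Sum of known resistances R_other = 0.01973 K/W
Total R = ΔT/Q = 33/174 = 0.1897 K/W
R_glass-fibre batt = R_total − R_other = 0.1699 K/W
k = L/(R·A) = 0.15/(0.1699×18)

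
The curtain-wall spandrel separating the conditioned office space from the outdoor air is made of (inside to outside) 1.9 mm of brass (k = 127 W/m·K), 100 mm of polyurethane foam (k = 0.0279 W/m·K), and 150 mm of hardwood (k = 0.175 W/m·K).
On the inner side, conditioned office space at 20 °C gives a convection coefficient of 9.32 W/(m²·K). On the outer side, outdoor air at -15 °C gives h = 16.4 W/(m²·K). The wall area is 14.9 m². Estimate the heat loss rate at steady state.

Thermal resistances in series:
R_inner film = 1/(h_i·A) = 1/(9.32×14.9) = 0.007201 K/W
R_brass = L/(kA) = 0.0019/(127×14.9) = 1.004×10^-6 K/W
R_polyurethane foam = L/(kA) = 0.1/(0.0279×14.9) = 0.2406 K/W
R_hardwood = L/(kA) = 0.15/(0.175×14.9) = 0.05753 K/W
R_outer film = 1/(h_o·A) = 1/(16.4×14.9) = 0.004092 K/W
R_total = 0.3094 K/W
Q = ΔT / R_total = 35 / 0.3094

Q ≈ 113 W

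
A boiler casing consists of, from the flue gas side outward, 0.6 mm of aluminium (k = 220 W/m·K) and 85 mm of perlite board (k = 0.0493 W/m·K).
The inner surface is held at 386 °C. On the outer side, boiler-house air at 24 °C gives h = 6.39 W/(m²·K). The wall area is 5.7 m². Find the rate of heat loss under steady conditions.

Thermal resistances in series:
R_aluminium = L/(kA) = 0.0006/(220×5.7) = 4.785×10^-7 K/W
R_perlite board = L/(kA) = 0.085/(0.0493×5.7) = 0.3025 K/W
R_outer film = 1/(h_o·A) = 1/(6.39×5.7) = 0.02746 K/W
R_total = 0.3299 K/W
Q = ΔT / R_total = 362 / 0.3299

Q ≈ 1100 W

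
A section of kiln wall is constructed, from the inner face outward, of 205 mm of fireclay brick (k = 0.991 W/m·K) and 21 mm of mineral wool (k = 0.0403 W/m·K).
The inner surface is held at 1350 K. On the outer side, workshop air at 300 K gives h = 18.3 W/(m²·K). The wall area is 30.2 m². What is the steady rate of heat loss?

Model the wall as resistances in series:
R_fireclay brick = L/(kA) = 0.205/(0.991×30.2) = 0.00685 K/W
R_mineral wool = L/(kA) = 0.021/(0.0403×30.2) = 0.01725 K/W
R_outer film = 1/(h_o·A) = 1/(18.3×30.2) = 0.001809 K/W
R_total = 0.02591 K/W
Q = ΔT / R_total = 1050 / 0.02591

Q ≈ 40500 W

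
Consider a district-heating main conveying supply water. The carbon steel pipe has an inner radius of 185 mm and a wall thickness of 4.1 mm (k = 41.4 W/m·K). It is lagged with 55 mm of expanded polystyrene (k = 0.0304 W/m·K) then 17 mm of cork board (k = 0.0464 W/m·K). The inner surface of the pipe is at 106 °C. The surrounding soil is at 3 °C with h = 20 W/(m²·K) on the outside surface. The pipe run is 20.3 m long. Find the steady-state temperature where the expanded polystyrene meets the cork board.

T ≈ 19.8 °C

For a radial system each layer contributes R = ln(r_out/r_in)/(2πkL); films add R = 1/(hA).
R_carbon steel pipe wall = ln(189.1/185)/(2π×41.4×20.3) = 4.151×10^-6 K/W
R_expanded polystyrene = ln(244.1/189.1)/(2π×0.0304×20.3) = 0.06584 K/W
R_cork board = ln(261.1/244.1)/(2π×0.0464×20.3) = 0.01138 K/W
R_outer film = 1/(h_o·2πr_oL) = 1/(20×2π×0.2611×20.3) = 0.001501 K/W
R_total = 0.07872 K/W
Q = ΔT/R_total = 103/0.07872
Q = 1310 W
T_interface = T_inner − Q·ΣR(inner→interface) = 106 − 1310×0.06585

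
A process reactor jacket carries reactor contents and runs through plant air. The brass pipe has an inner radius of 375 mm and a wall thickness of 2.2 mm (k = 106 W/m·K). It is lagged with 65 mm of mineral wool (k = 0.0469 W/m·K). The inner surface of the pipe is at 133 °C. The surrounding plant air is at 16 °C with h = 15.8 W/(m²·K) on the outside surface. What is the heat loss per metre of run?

q′ ≈ 208 W/m

Radial resistances (cylindrical: R_cond = ln(r_o/r_i)/(2πkL), R_conv = 1/(h·2πrL)):
R_brass pipe wall = ln(377.2/375)/(2π×106×1) = 8.783×10^-6 K/W
R_mineral wool = ln(442.2/377.2)/(2π×0.0469×1) = 0.5395 K/W
R_outer film = 1/(h_o·2πr_oL) = 1/(15.8×2π×0.4422×1) = 0.02278 K/W
R_total = 0.5623 K/W
Q = ΔT/R_total = 117/0.5623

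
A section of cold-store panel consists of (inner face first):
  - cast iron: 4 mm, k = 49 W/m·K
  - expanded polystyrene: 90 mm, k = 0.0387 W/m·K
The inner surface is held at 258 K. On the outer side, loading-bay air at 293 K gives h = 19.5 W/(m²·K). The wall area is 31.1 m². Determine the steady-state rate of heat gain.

Q ≈ 458 W

Using the resistance-network approach (series):
R_cast iron = L/(kA) = 0.004/(49×31.1) = 2.625×10^-6 K/W
R_expanded polystyrene = L/(kA) = 0.09/(0.0387×31.1) = 0.07478 K/W
R_outer film = 1/(h_o·A) = 1/(19.5×31.1) = 0.001649 K/W
R_total = 0.07643 K/W
Q = ΔT / R_total = 35 / 0.07643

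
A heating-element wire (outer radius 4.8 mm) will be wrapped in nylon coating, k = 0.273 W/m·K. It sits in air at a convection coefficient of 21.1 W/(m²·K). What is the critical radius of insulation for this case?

For a cylinder r_cr = k/h = 0.273/21.1
r_cr = 12.9 mm; since the bare radius (4.8 mm) is below r_cr, adding a thin layer of insulation will *increase* heat loss.

r_cr ≈ 12.9 mm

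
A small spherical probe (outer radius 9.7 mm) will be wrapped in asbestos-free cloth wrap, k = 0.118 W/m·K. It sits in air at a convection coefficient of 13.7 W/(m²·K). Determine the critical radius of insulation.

r_cr ≈ 17.2 mm

For a sphere r_cr = 2k/h = 2×0.118/13.7
r_cr = 17.2 mm; since the bare radius (9.7 mm) is below r_cr, adding a thin layer of insulation will *increase* heat loss.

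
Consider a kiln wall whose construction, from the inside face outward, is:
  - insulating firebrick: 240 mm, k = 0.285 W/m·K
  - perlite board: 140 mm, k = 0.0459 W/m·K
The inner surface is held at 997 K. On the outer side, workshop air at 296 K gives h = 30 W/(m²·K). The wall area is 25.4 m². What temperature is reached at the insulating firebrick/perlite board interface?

T ≈ 847 K

Treating each layer as a thermal resistance in series:
R_insulating firebrick = L/(kA) = 0.24/(0.285×25.4) = 0.03315 K/W
R_perlite board = L/(kA) = 0.14/(0.0459×25.4) = 0.1201 K/W
R_outer film = 1/(h_o·A) = 1/(30×25.4) = 0.001312 K/W
R_total = 0.1545 K/W;  Q = ΔT/R_total = 701/0.1545 = 4536 W
T_interface = T_inner − Q·ΣR(inner→interface) = 997 − 4540×0.03315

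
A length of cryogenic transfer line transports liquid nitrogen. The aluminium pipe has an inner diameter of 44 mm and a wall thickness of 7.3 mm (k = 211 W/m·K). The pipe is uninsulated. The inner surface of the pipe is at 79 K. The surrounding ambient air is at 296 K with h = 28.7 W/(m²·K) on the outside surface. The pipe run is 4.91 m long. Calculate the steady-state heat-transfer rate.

Q ≈ 5620 W

Radial resistances (cylindrical: R_cond = ln(r_o/r_i)/(2πkL), R_conv = 1/(h·2πrL)):
R_aluminium pipe wall = ln(29.3/22)/(2π×211×4.91) = 4.402×10^-5 K/W
R_outer film = 1/(h_o·2πr_oL) = 1/(28.7×2π×0.0293×4.91) = 0.03855 K/W
R_total = 0.03859 K/W
Q = ΔT/R_total = 217/0.03859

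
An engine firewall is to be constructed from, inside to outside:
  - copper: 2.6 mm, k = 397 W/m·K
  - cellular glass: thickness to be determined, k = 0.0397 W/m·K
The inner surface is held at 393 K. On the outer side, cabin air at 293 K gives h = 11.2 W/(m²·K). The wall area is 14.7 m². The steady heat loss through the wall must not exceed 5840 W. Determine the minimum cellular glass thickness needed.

L ≈ 6.45 mm

Thermal resistances in series:
R_copper = L/(kA) = 0.0026/(397×14.7) = 4.455×10^-7 K/W
R_outer film = 1/(h_o·A) = 1/(11.2×14.7) = 0.006074 K/W
Sum of the known resistances R_other = 0.006074 K/W
Required total resistance R_tot = ΔT/Q_allow = 100/5840 = 0.01712 K/W
R_cellular glass = R_tot − R_other = 0.01105 K/W
L = R·k·A = 0.01105×0.0397×14.7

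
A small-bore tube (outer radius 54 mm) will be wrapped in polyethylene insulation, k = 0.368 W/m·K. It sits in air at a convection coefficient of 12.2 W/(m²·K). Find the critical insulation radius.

r_cr ≈ 30.2 mm

For a cylinder r_cr = k/h = 0.368/12.2
r_cr = 30.2 mm; since the bare radius (54 mm) is above r_cr, any added insulation will reduce heat loss.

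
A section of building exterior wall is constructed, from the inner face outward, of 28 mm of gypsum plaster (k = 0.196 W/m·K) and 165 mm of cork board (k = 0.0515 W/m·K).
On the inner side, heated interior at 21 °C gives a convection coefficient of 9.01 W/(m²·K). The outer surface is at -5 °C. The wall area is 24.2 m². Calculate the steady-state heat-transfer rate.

Model the wall as resistances in series:
R_inner film = 1/(h_i·A) = 1/(9.01×24.2) = 0.004586 K/W
R_gypsum plaster = L/(kA) = 0.028/(0.196×24.2) = 0.005903 K/W
R_cork board = L/(kA) = 0.165/(0.0515×24.2) = 0.1324 K/W
R_total = 0.1429 K/W
Q = ΔT / R_total = 26 / 0.1429

Q ≈ 182 W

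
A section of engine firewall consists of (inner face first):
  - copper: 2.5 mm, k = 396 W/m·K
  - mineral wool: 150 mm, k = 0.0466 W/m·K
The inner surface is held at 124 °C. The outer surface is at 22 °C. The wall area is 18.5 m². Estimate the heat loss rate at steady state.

Q ≈ 586 W

Series thermal resistances:
R_copper = L/(kA) = 0.0025/(396×18.5) = 3.413×10^-7 K/W
R_mineral wool = L/(kA) = 0.15/(0.0466×18.5) = 0.174 K/W
R_total = 0.174 K/W
Q = ΔT / R_total = 102 / 0.174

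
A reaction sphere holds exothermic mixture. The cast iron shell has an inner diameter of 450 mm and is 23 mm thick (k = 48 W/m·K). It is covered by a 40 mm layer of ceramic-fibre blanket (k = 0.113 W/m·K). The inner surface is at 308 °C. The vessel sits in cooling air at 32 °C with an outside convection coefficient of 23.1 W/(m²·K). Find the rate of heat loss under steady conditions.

Spherical conduction: R = (1/r_in − 1/r_out)/(4πk) per layer; series-sum.
R_cast iron shell = (1/0.225 − 1/0.248)/(4π×48) = 6.833×10^-4 K/W
R_ceramic-fibre blanket = (1/0.248 − 1/0.288)/(4π×0.113) = 0.3944 K/W
R_outer film = 1/(h·4πr_o²) = 1/(23.1×4π×0.288²) = 0.04153 K/W
R_total = 0.4366 K/W
Q = ΔT/R_total = 276/0.4366

Q ≈ 632 W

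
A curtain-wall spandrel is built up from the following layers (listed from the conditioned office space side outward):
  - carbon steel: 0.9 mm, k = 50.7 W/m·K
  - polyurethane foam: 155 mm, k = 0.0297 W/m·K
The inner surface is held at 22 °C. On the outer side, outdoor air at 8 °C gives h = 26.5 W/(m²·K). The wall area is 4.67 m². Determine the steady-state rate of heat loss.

Q ≈ 12.4 W

Model the wall as resistances in series:
R_carbon steel = L/(kA) = 0.0009/(50.7×4.67) = 3.801×10^-6 K/W
R_polyurethane foam = L/(kA) = 0.155/(0.0297×4.67) = 1.118 K/W
R_outer film = 1/(h_o·A) = 1/(26.5×4.67) = 0.00808 K/W
R_total = 1.126 K/W
Q = ΔT / R_total = 14 / 1.126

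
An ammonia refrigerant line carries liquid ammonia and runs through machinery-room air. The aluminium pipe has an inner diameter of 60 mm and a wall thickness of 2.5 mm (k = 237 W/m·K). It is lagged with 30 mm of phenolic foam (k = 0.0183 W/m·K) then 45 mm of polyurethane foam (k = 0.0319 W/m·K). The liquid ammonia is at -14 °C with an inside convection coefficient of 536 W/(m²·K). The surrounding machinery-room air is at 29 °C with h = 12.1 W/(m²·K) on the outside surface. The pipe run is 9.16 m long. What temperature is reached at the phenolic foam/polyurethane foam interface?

T ≈ 14.7 °C

For a radial system each layer contributes R = ln(r_out/r_in)/(2πkL); films add R = 1/(hA).
R_inner film = 1/(h_i·2πr₁L) = 1/(536×2π×0.03×9.16) = 0.001081 K/W
R_aluminium pipe wall = ln(32.5/30)/(2π×237×9.16) = 5.868×10^-6 K/W
R_phenolic foam = ln(62.5/32.5)/(2π×0.0183×9.16) = 0.6209 K/W
R_polyurethane foam = ln(107.5/62.5)/(2π×0.0319×9.16) = 0.2954 K/W
R_outer film = 1/(h_o·2πr_oL) = 1/(12.1×2π×0.1075×9.16) = 0.01336 K/W
R_total = 0.9307 K/W
Q = ΔT/R_total = 43/0.9307
Q = 46.2 W
T_interface = T_inner + Q·ΣR(inner→interface) = -14 + 46.2×0.622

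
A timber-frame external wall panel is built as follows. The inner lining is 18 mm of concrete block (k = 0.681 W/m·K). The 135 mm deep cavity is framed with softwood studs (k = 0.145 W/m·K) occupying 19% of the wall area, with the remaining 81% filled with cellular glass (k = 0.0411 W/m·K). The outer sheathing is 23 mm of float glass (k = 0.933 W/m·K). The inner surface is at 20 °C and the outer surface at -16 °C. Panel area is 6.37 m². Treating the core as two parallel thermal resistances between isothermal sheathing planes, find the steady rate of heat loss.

Sheathing layers in series; stud and cavity paths in parallel between them.
R_inner = 0.018/(0.681×6.37) = 0.004149 K/W
R_stud  = 0.135/(0.145×0.19×6.37) = 0.7693 K/W
R_cav   = 0.135/(0.0411×0.81×6.37) = 0.6366 K/W
1/R_core = 1/R_stud + 1/R_cav → R_core = 0.3483 K/W
R_outer = 0.023/(0.933×6.37) = 0.00387 K/W
R_total = 0.3564 K/W
Q = ΔT/R_total = 36/0.3564

Q ≈ 101 W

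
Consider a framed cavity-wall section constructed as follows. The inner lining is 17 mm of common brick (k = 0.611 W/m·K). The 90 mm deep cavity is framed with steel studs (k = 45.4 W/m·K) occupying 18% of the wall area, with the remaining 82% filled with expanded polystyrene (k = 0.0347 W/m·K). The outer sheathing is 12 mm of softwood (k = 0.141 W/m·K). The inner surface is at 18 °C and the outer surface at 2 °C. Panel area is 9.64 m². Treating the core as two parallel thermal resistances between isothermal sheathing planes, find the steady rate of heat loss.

Q ≈ 1240 W

Sheathing layers in series; stud and cavity paths in parallel between them.
R_inner = 0.017/(0.611×9.64) = 0.002886 K/W
R_stud  = 0.09/(45.4×0.18×9.64) = 0.001142 K/W
R_cav   = 0.09/(0.0347×0.82×9.64) = 0.3281 K/W
1/R_core = 1/R_stud + 1/R_cav → R_core = 0.001138 K/W
R_outer = 0.012/(0.141×9.64) = 0.008828 K/W
R_total = 0.01285 K/W
Q = ΔT/R_total = 16/0.01285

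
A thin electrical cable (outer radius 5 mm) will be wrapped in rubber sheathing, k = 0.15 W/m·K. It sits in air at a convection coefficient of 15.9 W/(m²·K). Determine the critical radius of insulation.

r_cr ≈ 9.43 mm

For a cylinder r_cr = k/h = 0.15/15.9
r_cr = 9.43 mm; since the bare radius (5 mm) is below r_cr, adding a thin layer of insulation will *increase* heat loss.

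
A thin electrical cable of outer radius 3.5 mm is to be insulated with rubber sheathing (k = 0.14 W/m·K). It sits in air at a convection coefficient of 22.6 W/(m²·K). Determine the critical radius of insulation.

r_cr ≈ 6.19 mm

For a cylinder r_cr = k/h = 0.14/22.6
r_cr = 6.19 mm; since the bare radius (3.5 mm) is below r_cr, adding a thin layer of insulation will *increase* heat loss.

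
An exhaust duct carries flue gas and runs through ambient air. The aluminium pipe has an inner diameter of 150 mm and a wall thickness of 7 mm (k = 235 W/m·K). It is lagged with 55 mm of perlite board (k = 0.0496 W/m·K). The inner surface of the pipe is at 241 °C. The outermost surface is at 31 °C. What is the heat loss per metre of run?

For a radial system each layer contributes R = ln(r_out/r_in)/(2πkL); films add R = 1/(hA).
R_aluminium pipe wall = ln(82/75)/(2π×235×1) = 6.043×10^-5 K/W
R_perlite board = ln(137/82)/(2π×0.0496×1) = 1.647 K/W
R_total = 1.647 K/W
Q = ΔT/R_total = 210/1.647

q′ ≈ 128 W/m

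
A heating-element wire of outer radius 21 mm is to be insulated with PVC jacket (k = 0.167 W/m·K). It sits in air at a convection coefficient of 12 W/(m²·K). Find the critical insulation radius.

r_cr ≈ 13.9 mm

For a cylinder r_cr = k/h = 0.167/12
r_cr = 13.9 mm; since the bare radius (21 mm) is above r_cr, any added insulation will reduce heat loss.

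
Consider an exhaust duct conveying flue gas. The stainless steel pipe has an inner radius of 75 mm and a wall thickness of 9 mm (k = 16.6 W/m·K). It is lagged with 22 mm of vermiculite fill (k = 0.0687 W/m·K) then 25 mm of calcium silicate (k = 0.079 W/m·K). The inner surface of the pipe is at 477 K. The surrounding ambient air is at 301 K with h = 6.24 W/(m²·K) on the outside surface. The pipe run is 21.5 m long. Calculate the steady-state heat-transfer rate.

Per-layer cylindrical resistances, series-summed:
R_stainless steel pipe wall = ln(84/75)/(2π×16.6×21.5) = 5.054×10^-5 K/W
R_vermiculite fill = ln(106/84)/(2π×0.0687×21.5) = 0.02507 K/W
R_calcium silicate = ln(131/106)/(2π×0.079×21.5) = 0.01984 K/W
R_outer film = 1/(h_o·2πr_oL) = 1/(6.24×2π×0.131×21.5) = 0.009056 K/W
R_total = 0.05401 K/W
Q = ΔT/R_total = 176/0.05401

Q ≈ 3260 W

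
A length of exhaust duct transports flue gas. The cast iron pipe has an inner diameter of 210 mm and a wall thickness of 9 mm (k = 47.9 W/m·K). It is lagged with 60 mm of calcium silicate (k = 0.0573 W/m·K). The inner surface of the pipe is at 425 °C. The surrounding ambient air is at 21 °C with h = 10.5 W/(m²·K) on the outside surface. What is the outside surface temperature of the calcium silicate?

T ≈ 48.9 °C

For a radial system each layer contributes R = ln(r_out/r_in)/(2πkL); films add R = 1/(hA).
R_cast iron pipe wall = ln(114/105)/(2π×47.9×1) = 2.732×10^-4 K/W
R_calcium silicate = ln(174/114)/(2π×0.0573×1) = 1.175 K/W
R_outer film = 1/(h_o·2πr_oL) = 1/(10.5×2π×0.174×1) = 0.08711 K/W
R_total = 1.262 K/W
Q = ΔT/R_total = 404/1.262
Q = 320 W/m
T_interface = T_inner − Q·ΣR(inner→interface) = 425 − 320×1.175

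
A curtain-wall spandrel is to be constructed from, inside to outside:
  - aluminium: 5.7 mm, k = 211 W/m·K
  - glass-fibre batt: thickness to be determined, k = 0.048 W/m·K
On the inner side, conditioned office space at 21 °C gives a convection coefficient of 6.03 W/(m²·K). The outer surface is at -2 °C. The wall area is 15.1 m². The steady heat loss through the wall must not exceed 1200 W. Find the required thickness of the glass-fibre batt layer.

Thermal resistances in series:
R_inner film = 1/(h_i·A) = 1/(6.03×15.1) = 0.01098 K/W
R_aluminium = L/(kA) = 0.0057/(211×15.1) = 1.789×10^-6 K/W
Sum of the known resistances R_other = 0.01098 K/W
Required total resistance R_tot = ΔT/Q_allow = 23/1200 = 0.01917 K/W
R_glass-fibre batt = R_tot − R_other = 0.008182 K/W
L = R·k·A = 0.008182×0.048×15.1

L ≈ 5.93 mm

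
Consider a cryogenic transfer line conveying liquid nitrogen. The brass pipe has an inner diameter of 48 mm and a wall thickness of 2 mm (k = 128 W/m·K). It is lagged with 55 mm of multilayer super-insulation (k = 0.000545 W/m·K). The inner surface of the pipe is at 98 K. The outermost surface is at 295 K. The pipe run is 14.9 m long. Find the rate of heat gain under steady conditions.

Cylindrical conduction, so R = ln(r₂/r₁)/(2πkL) per layer, in series:
R_brass pipe wall = ln(26/24)/(2π×128×14.9) = 6.68×10^-6 K/W
R_multilayer super-insulation = ln(81/26)/(2π×0.000545×14.9) = 22.27 K/W
R_total = 22.27 K/W
Q = ΔT/R_total = 197/22.27

Q ≈ 8.85 W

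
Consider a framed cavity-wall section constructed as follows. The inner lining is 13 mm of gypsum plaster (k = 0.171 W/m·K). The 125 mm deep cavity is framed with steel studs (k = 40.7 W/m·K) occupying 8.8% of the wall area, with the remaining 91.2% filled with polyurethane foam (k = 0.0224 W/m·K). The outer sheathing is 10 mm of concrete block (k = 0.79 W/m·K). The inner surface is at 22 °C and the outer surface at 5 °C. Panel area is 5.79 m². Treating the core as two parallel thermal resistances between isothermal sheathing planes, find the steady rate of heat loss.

Q ≈ 798 W

Sheathing layers in series; stud and cavity paths in parallel between them.
R_inner = 0.013/(0.171×5.79) = 0.01313 K/W
R_stud  = 0.125/(40.7×0.088×5.79) = 0.006028 K/W
R_cav   = 0.125/(0.0224×0.912×5.79) = 1.057 K/W
1/R_core = 1/R_stud + 1/R_cav → R_core = 0.005994 K/W
R_outer = 0.01/(0.79×5.79) = 0.002186 K/W
R_total = 0.02131 K/W
Q = ΔT/R_total = 17/0.02131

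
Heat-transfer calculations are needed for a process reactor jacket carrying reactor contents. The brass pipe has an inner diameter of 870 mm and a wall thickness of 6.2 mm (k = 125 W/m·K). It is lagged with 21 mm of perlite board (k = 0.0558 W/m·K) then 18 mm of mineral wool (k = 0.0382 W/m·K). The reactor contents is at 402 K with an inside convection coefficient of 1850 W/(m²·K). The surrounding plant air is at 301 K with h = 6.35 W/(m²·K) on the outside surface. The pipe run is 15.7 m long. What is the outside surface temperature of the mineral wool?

T ≈ 316 K

Per-layer cylindrical resistances, series-summed:
R_inner film = 1/(h_i·2πr₁L) = 1/(1850×2π×0.435×15.7) = 1.26×10^-5 K/W
R_brass pipe wall = ln(441.2/435)/(2π×125×15.7) = 1.148×10^-6 K/W
R_perlite board = ln(462.2/441.2)/(2π×0.0558×15.7) = 0.008448 K/W
R_mineral wool = ln(480.2/462.2)/(2π×0.0382×15.7) = 0.01014 K/W
R_outer film = 1/(h_o·2πr_oL) = 1/(6.35×2π×0.4802×15.7) = 0.003324 K/W
R_total = 0.02192 K/W
Q = ΔT/R_total = 101/0.02192
Q = 4610 W
T_interface = T_inner − Q·ΣR(inner→interface) = 402 − 4610×0.0186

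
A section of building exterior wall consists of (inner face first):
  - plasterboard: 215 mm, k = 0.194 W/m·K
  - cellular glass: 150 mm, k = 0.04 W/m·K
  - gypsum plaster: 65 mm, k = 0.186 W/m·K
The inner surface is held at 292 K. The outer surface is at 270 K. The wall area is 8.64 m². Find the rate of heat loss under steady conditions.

Using the resistance-network approach (series):
R_plasterboard = L/(kA) = 0.215/(0.194×8.64) = 0.1283 K/W
R_cellular glass = L/(kA) = 0.15/(0.04×8.64) = 0.434 K/W
R_gypsum plaster = L/(kA) = 0.065/(0.186×8.64) = 0.04045 K/W
R_total = 0.6027 K/W
Q = ΔT / R_total = 22 / 0.6027

Q ≈ 36.5 W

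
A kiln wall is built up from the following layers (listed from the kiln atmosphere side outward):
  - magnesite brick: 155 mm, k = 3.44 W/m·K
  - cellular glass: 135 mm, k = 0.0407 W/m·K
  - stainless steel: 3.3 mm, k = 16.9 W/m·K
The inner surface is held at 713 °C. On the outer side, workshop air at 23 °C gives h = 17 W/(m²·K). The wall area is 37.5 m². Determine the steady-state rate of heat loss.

Q ≈ 7560 W

Model the wall as resistances in series:
R_magnesite brick = L/(kA) = 0.155/(3.44×37.5) = 0.001202 K/W
R_cellular glass = L/(kA) = 0.135/(0.0407×37.5) = 0.08845 K/W
R_stainless steel = L/(kA) = 0.0033/(16.9×37.5) = 5.207×10^-6 K/W
R_outer film = 1/(h_o·A) = 1/(17×37.5) = 0.001569 K/W
R_total = 0.09123 K/W
Q = ΔT / R_total = 690 / 0.09123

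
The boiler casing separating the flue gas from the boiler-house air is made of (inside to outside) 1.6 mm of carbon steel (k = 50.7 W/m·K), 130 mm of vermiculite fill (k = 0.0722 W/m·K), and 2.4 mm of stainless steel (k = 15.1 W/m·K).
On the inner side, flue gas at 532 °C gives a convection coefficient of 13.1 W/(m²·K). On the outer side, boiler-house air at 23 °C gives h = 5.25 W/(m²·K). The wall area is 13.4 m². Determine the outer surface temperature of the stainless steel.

Series thermal resistances:
R_inner film = 1/(h_i·A) = 1/(13.1×13.4) = 0.005697 K/W
R_carbon steel = L/(kA) = 0.0016/(50.7×13.4) = 2.355×10^-6 K/W
R_vermiculite fill = L/(kA) = 0.13/(0.0722×13.4) = 0.1344 K/W
R_stainless steel = L/(kA) = 0.0024/(15.1×13.4) = 1.186×10^-5 K/W
R_outer film = 1/(h_o·A) = 1/(5.25×13.4) = 0.01421 K/W
R_total = 0.1543 K/W;  Q = ΔT/R_total = 509/0.1543 = 3299 W
T_interface = T_inner − Q·ΣR(inner→interface) = 532 − 3300×0.1401

T ≈ 69.9 °C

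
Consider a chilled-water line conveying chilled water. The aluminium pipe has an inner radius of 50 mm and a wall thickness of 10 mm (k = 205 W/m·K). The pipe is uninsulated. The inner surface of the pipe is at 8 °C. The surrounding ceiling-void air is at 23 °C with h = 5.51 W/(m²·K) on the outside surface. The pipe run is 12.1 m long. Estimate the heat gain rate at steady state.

Per-layer cylindrical resistances, series-summed:
R_aluminium pipe wall = ln(60/50)/(2π×205×12.1) = 1.17×10^-5 K/W
R_outer film = 1/(h_o·2πr_oL) = 1/(5.51×2π×0.06×12.1) = 0.03979 K/W
R_total = 0.0398 K/W
Q = ΔT/R_total = 15/0.0398

Q ≈ 377 W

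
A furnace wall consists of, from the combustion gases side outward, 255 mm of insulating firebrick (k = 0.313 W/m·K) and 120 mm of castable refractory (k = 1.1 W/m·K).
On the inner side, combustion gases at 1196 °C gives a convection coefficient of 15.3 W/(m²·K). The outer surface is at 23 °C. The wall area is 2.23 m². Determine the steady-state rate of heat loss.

Using the resistance-network approach (series):
R_inner film = 1/(h_i·A) = 1/(15.3×2.23) = 0.02931 K/W
R_insulating firebrick = L/(kA) = 0.255/(0.313×2.23) = 0.3653 K/W
R_castable refractory = L/(kA) = 0.12/(1.1×2.23) = 0.04892 K/W
R_total = 0.4436 K/W
Q = ΔT / R_total = 1173 / 0.4436

Q ≈ 2640 W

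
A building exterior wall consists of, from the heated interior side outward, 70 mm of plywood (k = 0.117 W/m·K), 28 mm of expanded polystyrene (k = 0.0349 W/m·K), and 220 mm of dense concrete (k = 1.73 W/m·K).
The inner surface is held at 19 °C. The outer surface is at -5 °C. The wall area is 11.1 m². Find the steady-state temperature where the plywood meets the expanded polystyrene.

Treating each layer as a thermal resistance in series:
R_plywood = L/(kA) = 0.07/(0.117×11.1) = 0.0539 K/W
R_expanded polystyrene = L/(kA) = 0.028/(0.0349×11.1) = 0.07228 K/W
R_dense concrete = L/(kA) = 0.22/(1.73×11.1) = 0.01146 K/W
R_total = 0.1376 K/W;  Q = ΔT/R_total = 24/0.1376 = 174.4 W
T_interface = T_inner − Q·ΣR(inner→interface) = 19 − 174×0.0539

T ≈ 9.6 °C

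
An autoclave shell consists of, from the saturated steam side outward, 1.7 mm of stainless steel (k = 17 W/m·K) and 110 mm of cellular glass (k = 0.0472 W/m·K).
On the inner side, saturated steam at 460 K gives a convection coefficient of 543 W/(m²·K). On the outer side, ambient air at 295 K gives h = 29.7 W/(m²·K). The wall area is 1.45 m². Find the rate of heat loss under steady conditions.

Treating each layer as a thermal resistance in series:
R_inner film = 1/(h_i·A) = 1/(543×1.45) = 0.00127 K/W
R_stainless steel = L/(kA) = 0.0017/(17×1.45) = 6.897×10^-5 K/W
R_cellular glass = L/(kA) = 0.11/(0.0472×1.45) = 1.607 K/W
R_outer film = 1/(h_o·A) = 1/(29.7×1.45) = 0.02322 K/W
R_total = 1.632 K/W
Q = ΔT / R_total = 165 / 1.632

Q ≈ 101 W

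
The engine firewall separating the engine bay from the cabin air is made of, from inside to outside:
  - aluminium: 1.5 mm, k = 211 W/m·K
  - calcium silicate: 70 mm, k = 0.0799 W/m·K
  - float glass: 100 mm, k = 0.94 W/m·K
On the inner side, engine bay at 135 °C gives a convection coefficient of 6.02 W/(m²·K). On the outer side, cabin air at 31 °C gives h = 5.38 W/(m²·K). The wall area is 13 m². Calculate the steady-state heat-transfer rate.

Treating each layer as a thermal resistance in series:
R_inner film = 1/(h_i·A) = 1/(6.02×13) = 0.01278 K/W
R_aluminium = L/(kA) = 0.0015/(211×13) = 5.468×10^-7 K/W
R_calcium silicate = L/(kA) = 0.07/(0.0799×13) = 0.06739 K/W
R_float glass = L/(kA) = 0.1/(0.94×13) = 0.008183 K/W
R_outer film = 1/(h_o·A) = 1/(5.38×13) = 0.0143 K/W
R_total = 0.1027 K/W
Q = ΔT / R_total = 104 / 0.1027

Q ≈ 1010 W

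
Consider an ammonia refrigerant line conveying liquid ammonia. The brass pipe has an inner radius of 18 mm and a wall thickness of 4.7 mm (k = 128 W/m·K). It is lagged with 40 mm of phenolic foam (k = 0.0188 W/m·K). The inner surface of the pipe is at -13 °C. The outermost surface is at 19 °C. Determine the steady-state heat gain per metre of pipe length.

Cylindrical conduction, so R = ln(r₂/r₁)/(2πkL) per layer, in series:
R_brass pipe wall = ln(22.7/18)/(2π×128×1) = 2.885×10^-4 K/W
R_phenolic foam = ln(62.7/22.7)/(2π×0.0188×1) = 8.601 K/W
R_total = 8.601 K/W
Q = ΔT/R_total = 32/8.601

q′ ≈ 3.72 W/m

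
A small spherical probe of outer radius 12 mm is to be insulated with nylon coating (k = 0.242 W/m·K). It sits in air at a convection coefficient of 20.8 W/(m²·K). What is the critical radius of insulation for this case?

r_cr ≈ 23.3 mm

For a sphere r_cr = 2k/h = 2×0.242/20.8
r_cr = 23.3 mm; since the bare radius (12 mm) is below r_cr, adding a thin layer of insulation will *increase* heat loss.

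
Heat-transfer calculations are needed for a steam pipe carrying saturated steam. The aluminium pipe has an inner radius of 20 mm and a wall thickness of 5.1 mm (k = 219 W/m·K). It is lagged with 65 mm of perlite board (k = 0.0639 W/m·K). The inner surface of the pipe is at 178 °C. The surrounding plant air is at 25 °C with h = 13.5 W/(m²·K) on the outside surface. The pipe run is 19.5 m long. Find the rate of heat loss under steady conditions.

Q ≈ 900 W

Per-layer cylindrical resistances, series-summed:
R_aluminium pipe wall = ln(25.1/20)/(2π×219×19.5) = 8.465×10^-6 K/W
R_perlite board = ln(90.1/25.1)/(2π×0.0639×19.5) = 0.1632 K/W
R_outer film = 1/(h_o·2πr_oL) = 1/(13.5×2π×0.0901×19.5) = 0.00671 K/W
R_total = 0.17 K/W
Q = ΔT/R_total = 153/0.17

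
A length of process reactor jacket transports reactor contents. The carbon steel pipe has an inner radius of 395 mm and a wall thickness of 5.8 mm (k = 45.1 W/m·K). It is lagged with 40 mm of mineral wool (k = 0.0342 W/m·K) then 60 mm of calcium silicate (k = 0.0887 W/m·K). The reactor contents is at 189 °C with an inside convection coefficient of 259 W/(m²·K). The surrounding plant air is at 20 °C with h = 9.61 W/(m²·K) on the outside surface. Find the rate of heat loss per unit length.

q′ ≈ 239 W/m

Treating each annulus and film as a series resistance:
R_inner film = 1/(h_i·2πr₁L) = 1/(259×2π×0.395×1) = 0.001556 K/W
R_carbon steel pipe wall = ln(400.8/395)/(2π×45.1×1) = 5.144×10^-5 K/W
R_mineral wool = ln(440.8/400.8)/(2π×0.0342×1) = 0.4427 K/W
R_calcium silicate = ln(500.8/440.8)/(2π×0.0887×1) = 0.229 K/W
R_outer film = 1/(h_o·2πr_oL) = 1/(9.61×2π×0.5008×1) = 0.03307 K/W
R_total = 0.7064 K/W
Q = ΔT/R_total = 169/0.7064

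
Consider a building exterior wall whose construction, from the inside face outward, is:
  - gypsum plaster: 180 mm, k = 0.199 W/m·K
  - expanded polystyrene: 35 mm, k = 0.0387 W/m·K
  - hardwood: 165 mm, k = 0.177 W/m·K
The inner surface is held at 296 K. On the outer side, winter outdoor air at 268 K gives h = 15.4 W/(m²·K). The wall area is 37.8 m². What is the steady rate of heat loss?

Q ≈ 377 W

Series thermal resistances:
R_gypsum plaster = L/(kA) = 0.18/(0.199×37.8) = 0.02393 K/W
R_expanded polystyrene = L/(kA) = 0.035/(0.0387×37.8) = 0.02393 K/W
R_hardwood = L/(kA) = 0.165/(0.177×37.8) = 0.02466 K/W
R_outer film = 1/(h_o·A) = 1/(15.4×37.8) = 0.001718 K/W
R_total = 0.07423 K/W
Q = ΔT / R_total = 28 / 0.07423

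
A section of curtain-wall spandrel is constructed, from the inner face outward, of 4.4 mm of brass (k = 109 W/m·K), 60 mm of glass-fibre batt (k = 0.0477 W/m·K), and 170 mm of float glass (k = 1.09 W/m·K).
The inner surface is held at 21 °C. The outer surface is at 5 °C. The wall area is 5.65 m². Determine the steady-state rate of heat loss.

Q ≈ 63.9 W

Thermal resistances in series:
R_brass = L/(kA) = 0.0044/(109×5.65) = 7.145×10^-6 K/W
R_glass-fibre batt = L/(kA) = 0.06/(0.0477×5.65) = 0.2226 K/W
R_float glass = L/(kA) = 0.17/(1.09×5.65) = 0.0276 K/W
R_total = 0.2502 K/W
Q = ΔT / R_total = 16 / 0.2502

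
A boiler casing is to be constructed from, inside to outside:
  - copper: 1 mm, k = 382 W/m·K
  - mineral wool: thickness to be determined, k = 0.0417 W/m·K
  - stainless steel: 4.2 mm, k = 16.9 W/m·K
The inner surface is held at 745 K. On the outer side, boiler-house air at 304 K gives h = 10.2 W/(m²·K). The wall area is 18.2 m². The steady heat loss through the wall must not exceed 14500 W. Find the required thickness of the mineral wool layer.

Model the wall as resistances in series:
R_copper = L/(kA) = 0.001/(382×18.2) = 1.438×10^-7 K/W
R_stainless steel = L/(kA) = 0.0042/(16.9×18.2) = 1.365×10^-5 K/W
R_outer film = 1/(h_o·A) = 1/(10.2×18.2) = 0.005387 K/W
Sum of the known resistances R_other = 0.005401 K/W
Required total resistance R_tot = ΔT/Q_allow = 441/14500 = 0.03041 K/W
R_mineral wool = R_tot − R_other = 0.02501 K/W
L = R·k·A = 0.02501×0.0417×18.2

L ≈ 19 mm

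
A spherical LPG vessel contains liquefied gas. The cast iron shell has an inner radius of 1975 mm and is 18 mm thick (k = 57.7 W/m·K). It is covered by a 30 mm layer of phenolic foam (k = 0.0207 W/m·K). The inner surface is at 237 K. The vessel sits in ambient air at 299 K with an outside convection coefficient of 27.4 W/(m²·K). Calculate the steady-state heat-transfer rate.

Q ≈ 2110 W

Radial (spherical) resistances in series:
R_cast iron shell = (1/1.975 − 1/1.993)/(4π×57.7) = 6.307×10^-6 K/W
R_phenolic foam = (1/1.993 − 1/2.023)/(4π×0.0207) = 0.0286 K/W
R_outer film = 1/(h·4πr_o²) = 1/(27.4×4π×2.023²) = 7.097×10^-4 K/W
R_total = 0.02932 K/W
Q = ΔT/R_total = 62/0.02932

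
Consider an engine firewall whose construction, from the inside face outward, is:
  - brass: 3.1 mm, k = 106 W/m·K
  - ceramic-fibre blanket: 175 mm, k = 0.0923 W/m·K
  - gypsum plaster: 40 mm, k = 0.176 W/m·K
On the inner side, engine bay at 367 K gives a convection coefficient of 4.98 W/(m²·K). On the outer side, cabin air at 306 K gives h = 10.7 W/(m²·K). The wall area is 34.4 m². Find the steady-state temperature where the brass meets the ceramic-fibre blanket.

T ≈ 362 K

Series thermal resistances:
R_inner film = 1/(h_i·A) = 1/(4.98×34.4) = 0.005837 K/W
R_brass = L/(kA) = 0.0031/(106×34.4) = 8.502×10^-7 K/W
R_ceramic-fibre blanket = L/(kA) = 0.175/(0.0923×34.4) = 0.05512 K/W
R_gypsum plaster = L/(kA) = 0.04/(0.176×34.4) = 0.006607 K/W
R_outer film = 1/(h_o·A) = 1/(10.7×34.4) = 0.002717 K/W
R_total = 0.07028 K/W;  Q = ΔT/R_total = 61/0.07028 = 868 W
T_interface = T_inner − Q·ΣR(inner→interface) = 367 − 868×0.005838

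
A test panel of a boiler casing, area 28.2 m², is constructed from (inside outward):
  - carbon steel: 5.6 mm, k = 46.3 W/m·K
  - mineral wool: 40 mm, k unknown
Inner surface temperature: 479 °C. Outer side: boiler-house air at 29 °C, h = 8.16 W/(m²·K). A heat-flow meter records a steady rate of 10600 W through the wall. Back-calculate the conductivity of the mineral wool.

Thermal resistances in series:
R_carbon steel = L/(kA) = 0.0056/(46.3×28.2) = 4.289×10^-6 K/W
R_outer film = 1/(h_o·A) = 1/(8.16×28.2) = 0.004346 K/W
Sum of known resistances R_other = 0.00435 K/W
Total R = ΔT/Q = 450/10600 = 0.04245 K/W
R_mineral wool = R_total − R_other = 0.0381 K/W
k = L/(R·A) = 0.04/(0.0381×28.2)

k ≈ 0.0372 W/(m·K)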